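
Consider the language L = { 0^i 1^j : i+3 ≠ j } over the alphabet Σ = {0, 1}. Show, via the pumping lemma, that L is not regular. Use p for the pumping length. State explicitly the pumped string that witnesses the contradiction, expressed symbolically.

Assume L is regular. Let p be the pumping length given by the pumping lemma.
Choose w = 0^p 1^{p+p!+3}. Since p ≠ (p+p!+3)-3 = p+p!, w ∈ L; and |w| ≥ p.
By the pumping lemma, w = xyz with |xy| ≤ p and y is nonempty.
Since the first p symbols of w are all 0's and |xy| ≤ p, y lies entirely in the leading 0-block: y = 0^k for some k with 1 ≤ k ≤ p.
Since 1 ≤ k ≤ p, k divides p!; set t = 1 + p!/k. Then xy^t z has p + (p!/k)·k = p + p! copies of 0. Now the 0-count is p+p! and (1-count)-3 = (p+p!+3)-3 = p+p!, so i+3 ≠ j fails. So xy^t z = 0^{p+p!} 1^{p+p!+3} ∉ L.
This contradicts the pumping lemma, so L is not regular.

0^{p+p!} 1^{p+p!+3}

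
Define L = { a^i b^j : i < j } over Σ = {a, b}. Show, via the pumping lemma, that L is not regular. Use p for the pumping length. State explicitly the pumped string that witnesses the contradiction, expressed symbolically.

Assume L is regular. Let p be the pumping length given by the pumping lemma.
Choose w = a^p b^{p+1} ∈ L, with |w| = 2p+1 ≥ p.
Write w = xyz as guaranteed by the lemma, with |xy| ≤ p and |y| > 0.
Because |xy| ≤ p and w begins with p copies of a, we have y = a^k with 1 ≤ k ≤ p.
Consider xy^2z = a^{p+k} b^{p+1}. Since k ≥ 1, the a-count p+k is at least p+1, so i < j fails; thus xy^2z ∉ L.
This contradicts the pumping lemma, so L is not regular.

a^{p+k} b^{p+1}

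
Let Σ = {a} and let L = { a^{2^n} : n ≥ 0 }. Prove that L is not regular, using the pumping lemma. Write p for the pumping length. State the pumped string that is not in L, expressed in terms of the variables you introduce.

a^{2^p+k}

Toward a contradiction, assume L is regular with pumping length p.
Take w = a^{2^p} ∈ L with |w| = 2^p ≥ p.
Write w = xyz as guaranteed by the lemma, with |xy| ≤ p and |y| ≥ 1.
Then y = a^k for some k with 1 ≤ k ≤ p.
Pump with i = 2: xy^2z = a^{2^p+k}. Since 1 ≤ k ≤ p < 2^p, we have 2^p < 2^p+k < 2^{p+1}, so 2^p+k is not a power of 2. So xy^2z ∉ L.
This contradicts the pumping lemma, so L is not regular.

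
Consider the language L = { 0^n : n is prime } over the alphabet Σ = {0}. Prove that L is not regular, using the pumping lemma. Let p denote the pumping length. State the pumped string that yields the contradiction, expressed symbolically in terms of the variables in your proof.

Toward a contradiction, assume L is regular with pumping length p.
Let q be a prime with q ≥ p+2 (infinitely many primes exist), and take w = 0^q ∈ L with |w| = q ≥ p.
Write w = xyz as guaranteed by the lemma, with |xy| ≤ p and y is nonempty.
Then y = 0^k for some k with 1 ≤ k ≤ p.
Since 1 ≤ k ≤ p, |xz| = q-k. Pump with i = q+1: |xy^{q+1}z| = (q-k)+(q+1)k = q+qk = q(1+k), which is composite (both factors ≥ 2). So xy^{q+1}z = 0^{q(1+k)} ∉ L.
This contradicts the pumping lemma, so L is not regular.

0^{q(1+k)}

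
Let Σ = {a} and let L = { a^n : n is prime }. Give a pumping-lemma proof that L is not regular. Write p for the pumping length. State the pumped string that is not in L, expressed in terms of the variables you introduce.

Assume L is regular. Let p be the pumping length given by the pumping lemma.
Let q be a prime with q ≥ p+2 (infinitely many primes exist), and take w = a^q ∈ L with |w| = q ≥ p.
The pumping lemma gives a decomposition w = xyz where |xy| ≤ p and y is nonempty.
Then y = a^k for some k with 1 ≤ k ≤ p.
Since 1 ≤ k ≤ p, |xz| = q-k. Pump with i = q+1: |xy^{q+1}z| = (q-k)+(q+1)k = q+qk = q(1+k), which is composite (both factors ≥ 2). So xy^{q+1}z = a^{q(1+k)} ∉ L.
Contradiction. Therefore L is not regular.

a^{q(1+k)}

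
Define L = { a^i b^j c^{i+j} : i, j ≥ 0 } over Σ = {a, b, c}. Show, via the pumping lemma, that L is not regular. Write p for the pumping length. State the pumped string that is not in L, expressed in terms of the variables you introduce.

a^{p+k} b^p c^{2p}

Assume L is regular. Let p be the pumping length given by the pumping lemma.
Take w = a^p b^p c^{2p} ∈ L (with i=j=p, i+j=2p), |w| = 4p ≥ p.
The pumping lemma gives a decomposition w = xyz where |xy| ≤ p and |y| ≥ 1.
Since the first p symbols of w are all a's and |xy| ≤ p, y lies entirely in the leading a-block: y = a^k for some k with 1 ≤ k ≤ p.
Consider xy^2z = a^{p+k} b^p c^{2p}. Now the a- and b-counts sum to 2p+k, but the c-count is 2p ≠ 2p+k. So xy^2z ∉ L.
This is a contradiction; hence L is not regular.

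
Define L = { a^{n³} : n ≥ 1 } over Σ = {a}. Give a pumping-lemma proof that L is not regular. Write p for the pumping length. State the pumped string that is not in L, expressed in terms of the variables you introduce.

Assume L is regular; let p be its pumping constant.
Take w = a^{p³} ∈ L with |w| = p³ ≥ p.
The pumping lemma gives a decomposition w = xyz where |xy| ≤ p and |y| ≥ 1.
Then y = a^k for some k with 1 ≤ k ≤ p.
Pump with i = 2: xy^2z = a^{p³+k}. Since 1 ≤ k ≤ p, p³ < p³+k ≤ p³+p < p³+3p²+3p+1 = (p+1)³, so p³+k is not a perfect cube. So xy^2z ∉ L.
Contradiction. Therefore L is not regular.

a^{p³+k}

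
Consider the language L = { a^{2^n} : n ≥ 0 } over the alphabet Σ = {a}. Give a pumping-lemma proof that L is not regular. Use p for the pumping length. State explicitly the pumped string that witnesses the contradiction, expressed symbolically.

a^{2^p+k}

Suppose for contradiction that L is regular, and let p be the pumping length.
Take w = a^{2^p} ∈ L with |w| = 2^p ≥ p.
Write w = xyz as guaranteed by the lemma, with |xy| ≤ p and |y| ≥ 1.
Then y = a^k for some k with 1 ≤ k ≤ p.
Pump with i = 2: xy^2z = a^{2^p+k}. Since 1 ≤ k ≤ p < 2^p, we have 2^p < 2^p+k < 2^{p+1}, so 2^p+k is not a power of 2. So xy^2z ∉ L.
This contradicts the pumping lemma, so L is not regular.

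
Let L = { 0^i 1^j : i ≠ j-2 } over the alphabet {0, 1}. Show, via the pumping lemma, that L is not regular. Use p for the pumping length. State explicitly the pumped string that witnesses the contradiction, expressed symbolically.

Suppose for contradiction that L is regular, and let p be the pumping length.
Choose w = 0^p 1^{p+p!+2}. Since p ≠ (p+p!+2)-2 = p+p!, w ∈ L; and |w| ≥ p.
The pumping lemma gives a decomposition w = xyz where |xy| ≤ p and y is nonempty.
Since the first p symbols of w are all 0's and |xy| ≤ p, y lies entirely in the leading 0-block: y = 0^k for some k with 1 ≤ k ≤ p.
Since 1 ≤ k ≤ p, k divides p!; set t = 1 + p!/k. Then xy^t z has p + (p!/k)·k = p + p! copies of 0. Now the 0-count is p+p! and (1-count)-2 = (p+p!+2)-2 = p+p!, so i ≠ j-2 fails. So xy^t z = 0^{p+p!} 1^{p+p!+2} ∉ L.
Contradiction. Therefore L is not regular.

0^{p+p!} 1^{p+p!+2}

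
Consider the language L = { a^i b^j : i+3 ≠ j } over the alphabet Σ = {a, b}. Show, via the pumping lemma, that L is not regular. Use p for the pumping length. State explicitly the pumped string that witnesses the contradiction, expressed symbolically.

a^{p+p!} b^{p+p!+3}

Assume L is regular; let p be its pumping constant.
Choose w = a^p b^{p+p!+3}. Since p ≠ (p+p!+3)-3 = p+p!, w ∈ L; and |w| ≥ p.
By the pumping lemma, w = xyz with |xy| ≤ p and y is nonempty.
The first p characters of w are a's, so xy (and hence y) consists only of a's. Write y = a^k, 1 ≤ k ≤ p.
Since 1 ≤ k ≤ p, k divides p!; set t = 1 + p!/k. Then xy^t z has p + (p!/k)·k = p + p! copies of a. Now the a-count is p+p! and (b-count)-3 = (p+p!+3)-3 = p+p!, so i+3 ≠ j fails. So xy^t z = a^{p+p!} b^{p+p!+3} ∉ L.
Contradiction. Therefore L is not regular.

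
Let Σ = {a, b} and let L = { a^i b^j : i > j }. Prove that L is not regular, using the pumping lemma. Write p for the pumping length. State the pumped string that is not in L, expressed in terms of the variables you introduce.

Toward a contradiction, assume L is regular with pumping length p.
Choose w = a^{p+1} b^p ∈ L, with |w| = 2p+1 ≥ p.
The pumping lemma gives a decomposition w = xyz where |xy| ≤ p and |y| ≥ 1.
Because |xy| ≤ p and w begins with p copies of a, we have y = a^k with 1 ≤ k ≤ p.
Consider xy^0z = xz = a^{p+1-k} b^p. Since k ≥ 1, the a-count p+1-k is at most p, so i > j fails; thus xz ∉ L.
This contradicts the pumping lemma, so L is not regular.

a^{p+1-k} b^p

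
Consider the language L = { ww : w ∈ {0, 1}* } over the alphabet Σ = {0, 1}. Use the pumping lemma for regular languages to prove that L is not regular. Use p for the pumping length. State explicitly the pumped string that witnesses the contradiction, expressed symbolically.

Assume L is regular. Let p be the pumping length given by the pumping lemma.
Take w = 0^p 1^p 0^p 1^p = uu where u = 0^p1^p; then w ∈ L and |w| = 4p ≥ p.
The pumping lemma gives a decomposition w = xyz where |xy| ≤ p and |y| ≥ 1.
The first p characters of w are 0's, so xy (and hence y) consists only of 0's. Write y = 0^k, 1 ≤ k ≤ p.
Pump with i = 2: xy^2z = 0^{p+k} 1^p 0^p 1^p, of length 4p+k. Suppose this equals vv. The string starts with 0 and ends with 1, so v does too; thus the boundary between the two copies of v is a 1→0 transition. There is exactly one such transition, at position 2p+k, so |v| = 2p+k and |vv| = 4p+2k ≠ 4p+k since k ≥ 1. So xy^2z ∉ L.
This contradicts the pumping lemma, so L is not regular.

0^{p+k} 1^p 0^p 1^p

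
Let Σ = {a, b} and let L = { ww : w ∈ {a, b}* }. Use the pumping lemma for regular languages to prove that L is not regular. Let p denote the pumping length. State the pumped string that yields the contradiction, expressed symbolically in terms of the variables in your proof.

a^{p+k} b^p a^p b^p

Suppose for contradiction that L is regular, and let p be the pumping length.
Take w = a^p b^p a^p b^p = uu where u = a^pb^p; then w ∈ L and |w| = 4p ≥ p.
Write w = xyz as guaranteed by the lemma, with |xy| ≤ p and |y| > 0.
The first p characters of w are a's, so xy (and hence y) consists only of a's. Write y = a^k, 1 ≤ k ≤ p.
Pump with i = 2: xy^2z = a^{p+k} b^p a^p b^p, of length 4p+k. Suppose this equals vv. The string starts with a and ends with b, so v does too; thus the boundary between the two copies of v is a b→a transition. There is exactly one such transition, at position 2p+k, so |v| = 2p+k and |vv| = 4p+2k ≠ 4p+k since k ≥ 1. So xy^2z ∉ L.
This contradicts the pumping lemma, so L is not regular.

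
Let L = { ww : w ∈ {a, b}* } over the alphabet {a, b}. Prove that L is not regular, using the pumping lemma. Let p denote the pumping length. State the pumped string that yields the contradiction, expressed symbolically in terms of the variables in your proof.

Assume L is regular. Let p be the pumping length given by the pumping lemma.
Take w = a^p b^p a^p b^p = uu where u = a^pb^p; then w ∈ L and |w| = 4p ≥ p.
Write w = xyz as guaranteed by the lemma, with |xy| ≤ p and |y| ≥ 1.
The first p characters of w are a's, so xy (and hence y) consists only of a's. Write y = a^k, 1 ≤ k ≤ p.
Pump with i = 2: xy^2z = a^{p+k} b^p a^p b^p, of length 4p+k. Suppose this equals vv. The string starts with a and ends with b, so v does too; thus the boundary between the two copies of v is a b→a transition. There is exactly one such transition, at position 2p+k, so |v| = 2p+k and |vv| = 4p+2k ≠ 4p+k since k ≥ 1. So xy^2z ∉ L.
This is a contradiction; hence L is not regular.

a^{p+k} b^p a^p b^p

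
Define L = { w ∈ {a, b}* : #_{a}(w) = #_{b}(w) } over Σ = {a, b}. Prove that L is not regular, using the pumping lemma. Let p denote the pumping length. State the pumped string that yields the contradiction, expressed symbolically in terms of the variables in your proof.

a^{p+k} b^p

Assume L is regular; let p be its pumping constant.
Choose w = a^p b^p ∈ L with |w| = 2p ≥ p.
The pumping lemma gives a decomposition w = xyz where |xy| ≤ p and y is nonempty.
Since the first p symbols of w are all a's and |xy| ≤ p, y lies entirely in the leading a-block: y = a^k for some k with 1 ≤ k ≤ p.
Pump with i = 2: xy^2z = a^{p+k} b^p has p+k occurrences of a but only p of b. Since k ≥ 1 the counts differ, so xy^2z ∉ L.
This contradicts the pumping lemma, so L is not regular.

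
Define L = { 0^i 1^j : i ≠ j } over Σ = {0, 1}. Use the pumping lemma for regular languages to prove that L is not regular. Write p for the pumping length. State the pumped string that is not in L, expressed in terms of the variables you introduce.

Assume L is regular. Let p be the pumping length given by the pumping lemma.
Choose w = 0^p 1^{p+p!}. Since p ≠ p+p!, w ∈ L; and |w| ≥ p.
By the pumping lemma, w = xyz with |xy| ≤ p and y is nonempty.
Because |xy| ≤ p and w begins with p copies of 0, we have y = 0^k with 1 ≤ k ≤ p.
Since 1 ≤ k ≤ p, k divides p!; set t = 1 + p!/k. Then xy^t z has p + (p!/k)·k = p + p! copies of 0. Now the 0-count equals the 1-count, so i ≠ j fails. So xy^t z = 0^{p+p!} 1^{p+p!} ∉ L.
Contradiction. Therefore L is not regular.

0^{p+p!} 1^{p+p!}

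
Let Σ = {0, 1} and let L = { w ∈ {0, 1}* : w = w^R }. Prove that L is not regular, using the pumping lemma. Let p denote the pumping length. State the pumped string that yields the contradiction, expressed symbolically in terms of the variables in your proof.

0^{p+k} 1 0^p

Suppose for contradiction that L is regular, and let p be the pumping length.
Take w = 0^p 1 0^p, a palindrome of length 2p+1 ≥ p.
The pumping lemma gives a decomposition w = xyz where |xy| ≤ p and |y| > 0.
Since the first p symbols of w are all 0's and |xy| ≤ p, y lies entirely in the leading 0-block: y = 0^k for some k with 1 ≤ k ≤ p.
Pump with i = 2: xy^2z = 0^{p+k} 1 0^p. Its reverse is 0^p 1 0^{p+k}, which differs from xy^2z since k ≥ 1. So xy^2z is not a palindrome and xy^2z ∉ L.
Contradiction. Therefore L is not regular.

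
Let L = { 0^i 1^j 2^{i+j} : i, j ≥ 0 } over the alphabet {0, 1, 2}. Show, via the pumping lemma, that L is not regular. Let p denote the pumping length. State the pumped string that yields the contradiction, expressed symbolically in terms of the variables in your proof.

Toward a contradiction, assume L is regular with pumping length p.
Take w = 0^p 1^p 2^{2p} ∈ L (with i=j=p, i+j=2p), |w| = 4p ≥ p.
The pumping lemma gives a decomposition w = xyz where |xy| ≤ p and y is nonempty.
Since the first p symbols of w are all 0's and |xy| ≤ p, y lies entirely in the leading 0-block: y = 0^k for some k with 1 ≤ k ≤ p.
Consider xy^2z = 0^{p+k} 1^p 2^{2p}. Now the 0- and 1-counts sum to 2p+k, but the 2-count is 2p ≠ 2p+k. So xy^2z ∉ L.
This is a contradiction; hence L is not regular.

0^{p+k} 1^p 2^{2p}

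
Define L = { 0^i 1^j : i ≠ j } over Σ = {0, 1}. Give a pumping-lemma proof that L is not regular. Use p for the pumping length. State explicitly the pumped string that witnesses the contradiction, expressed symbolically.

Suppose for contradiction that L is regular, and let p be the pumping length.
Choose w = 0^p 1^{p+p!}. Since p ≠ p+p!, w ∈ L; and |w| ≥ p.
By the pumping lemma, w = xyz with |xy| ≤ p and y is nonempty.
Since the first p symbols of w are all 0's and |xy| ≤ p, y lies entirely in the leading 0-block: y = 0^k for some k with 1 ≤ k ≤ p.
Since 1 ≤ k ≤ p, k divides p!; set t = 1 + p!/k. Then xy^t z has p + (p!/k)·k = p + p! copies of 0. Now the 0-count equals the 1-count, so i ≠ j fails. So xy^t z = 0^{p+p!} 1^{p+p!} ∉ L.
Contradiction. Therefore L is not regular.

0^{p+p!} 1^{p+p!}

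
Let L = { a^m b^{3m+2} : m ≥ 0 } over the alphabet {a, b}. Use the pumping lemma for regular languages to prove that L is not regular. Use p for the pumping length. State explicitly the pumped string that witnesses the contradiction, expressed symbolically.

a^{p+k} b^{3p+2}

Suppose for contradiction that L is regular, and let p be the pumping length.
Let w = a^p b^{3p+2} ∈ L; note |w| = 4p+2 ≥ p.
Write w = xyz as guaranteed by the lemma, with |xy| ≤ p and |y| > 0.
The first p characters of w are a's, so xy (and hence y) consists only of a's. Write y = a^k, 1 ≤ k ≤ p.
Pump with i = 2: xy^2z = a^{p+k} b^{3p+2}. For this to lie in L we would need 3p+2 = 3(p+k)+2, which forces k = 0. But k ≥ 1, so xy^2z ∉ L.
This contradicts the pumping lemma, so L is not regular.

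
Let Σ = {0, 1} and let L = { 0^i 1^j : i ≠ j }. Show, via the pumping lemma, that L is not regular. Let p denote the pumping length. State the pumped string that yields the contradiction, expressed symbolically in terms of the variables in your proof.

0^{p+p!} 1^{p+p!}

Suppose for contradiction that L is regular, and let p be the pumping length.
Choose w = 0^p 1^{p+p!}. Since p ≠ p+p!, w ∈ L; and |w| ≥ p.
By the pumping lemma, w = xyz with |xy| ≤ p and |y| ≥ 1.
Since the first p symbols of w are all 0's and |xy| ≤ p, y lies entirely in the leading 0-block: y = 0^k for some k with 1 ≤ k ≤ p.
Since 1 ≤ k ≤ p, k divides p!; set t = 1 + p!/k. Then xy^t z has p + (p!/k)·k = p + p! copies of 0. Now the 0-count equals the 1-count, so i ≠ j fails. So xy^t z = 0^{p+p!} 1^{p+p!} ∉ L.
This contradicts the pumping lemma, so L is not regular.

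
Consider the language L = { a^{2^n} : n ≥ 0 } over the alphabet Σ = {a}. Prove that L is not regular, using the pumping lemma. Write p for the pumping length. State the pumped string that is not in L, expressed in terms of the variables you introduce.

Toward a contradiction, assume L is regular with pumping length p.
Take w = a^{2^p} ∈ L with |w| = 2^p ≥ p.
Write w = xyz as guaranteed by the lemma, with |xy| ≤ p and |y| > 0.
Then y = a^k for some k with 1 ≤ k ≤ p.
Pump with i = 2: xy^2z = a^{2^p+k}. Since 1 ≤ k ≤ p < 2^p, we have 2^p < 2^p+k < 2^{p+1}, so 2^p+k is not a power of 2. So xy^2z ∉ L.
This is a contradiction; hence L is not regular.

a^{2^p+k}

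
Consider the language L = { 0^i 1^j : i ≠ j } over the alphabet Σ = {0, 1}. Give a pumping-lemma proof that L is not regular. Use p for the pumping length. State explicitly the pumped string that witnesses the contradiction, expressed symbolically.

Toward a contradiction, assume L is regular with pumping length p.
Choose w = 0^p 1^{p+p!}. Since p ≠ p+p!, w ∈ L; and |w| ≥ p.
By the pumping lemma, w = xyz with |xy| ≤ p and y is nonempty.
The first p characters of w are 0's, so xy (and hence y) consists only of 0's. Write y = 0^k, 1 ≤ k ≤ p.
Since 1 ≤ k ≤ p, k divides p!; set t = 1 + p!/k. Then xy^t z has p + (p!/k)·k = p + p! copies of 0. Now the 0-count equals the 1-count, so i ≠ j fails. So xy^t z = 0^{p+p!} 1^{p+p!} ∉ L.
This contradicts the pumping lemma, so L is not regular.

0^{p+p!} 1^{p+p!}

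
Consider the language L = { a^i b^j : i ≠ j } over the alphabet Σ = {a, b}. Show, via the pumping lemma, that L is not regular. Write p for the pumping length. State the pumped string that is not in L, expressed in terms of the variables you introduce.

Toward a contradiction, assume L is regular with pumping length p.
Choose w = a^p b^{p+p!}. Since p ≠ p+p!, w ∈ L; and |w| ≥ p.
By the pumping lemma, w = xyz with |xy| ≤ p and |y| > 0.
Because |xy| ≤ p and w begins with p copies of a, we have y = a^k with 1 ≤ k ≤ p.
Since 1 ≤ k ≤ p, k divides p!; set t = 1 + p!/k. Then xy^t z has p + (p!/k)·k = p + p! copies of a. Now the a-count equals the b-count, so i ≠ j fails. So xy^t z = a^{p+p!} b^{p+p!} ∉ L.
This contradicts the pumping lemma, so L is not regular.

a^{p+p!} b^{p+p!}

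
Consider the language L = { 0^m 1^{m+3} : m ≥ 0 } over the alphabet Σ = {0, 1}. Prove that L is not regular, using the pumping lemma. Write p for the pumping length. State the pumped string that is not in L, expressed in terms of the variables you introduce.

Toward a contradiction, assume L is regular with pumping length p.
Take w = 0^p 1^{p+3}. Then w ∈ L and |w| = 2p+3 ≥ p.
By the pumping lemma, w = xyz with |xy| ≤ p and |y| > 0.
Since the first p symbols of w are all 0's and |xy| ≤ p, y lies entirely in the leading 0-block: y = 0^k for some k with 1 ≤ k ≤ p.
Pump with i = 2: xy^2z = 0^{p+k} 1^{p+3}. For this to lie in L we would need p+3 = (p+k)+3, which forces k = 0. But k ≥ 1, so xy^2z ∉ L.
This contradicts the pumping lemma, so L is not regular.

0^{p+k} 1^{p+3}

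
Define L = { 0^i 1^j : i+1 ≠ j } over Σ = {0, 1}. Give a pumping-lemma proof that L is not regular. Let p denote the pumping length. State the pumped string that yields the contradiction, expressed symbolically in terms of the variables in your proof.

Assume L is regular. Let p be the pumping length given by the pumping lemma.
Choose w = 0^p 1^{p+p!+1}. Since p ≠ (p+p!+1)-1 = p+p!, w ∈ L; and |w| ≥ p.
By the pumping lemma, w = xyz with |xy| ≤ p and |y| ≥ 1.
The first p characters of w are 0's, so xy (and hence y) consists only of 0's. Write y = 0^k, 1 ≤ k ≤ p.
Since 1 ≤ k ≤ p, k divides p!; set t = 1 + p!/k. Then xy^t z has p + (p!/k)·k = p + p! copies of 0. Now the 0-count is p+p! and (1-count)-1 = (p+p!+1)-1 = p+p!, so i+1 ≠ j fails. So xy^t z = 0^{p+p!} 1^{p+p!+1} ∉ L.
This is a contradiction; hence L is not regular.

0^{p+p!} 1^{p+p!+1}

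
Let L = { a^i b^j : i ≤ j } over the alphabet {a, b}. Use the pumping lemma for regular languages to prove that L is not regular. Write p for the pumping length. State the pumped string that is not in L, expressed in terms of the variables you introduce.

Suppose for contradiction that L is regular, and let p be the pumping length.
Choose w = a^p b^p ∈ L, with |w| = 2p ≥ p.
Write w = xyz as guaranteed by the lemma, with |xy| ≤ p and y is nonempty.
Because |xy| ≤ p and w begins with p copies of a, we have y = a^k with 1 ≤ k ≤ p.
Consider xy^2z = a^{p+k} b^p. Since k ≥ 1, the a-count p+k exceeds the b-count p, so i ≤ j fails; thus xy^2z ∉ L.
This contradicts the pumping lemma, so L is not regular.

a^{p+k} b^p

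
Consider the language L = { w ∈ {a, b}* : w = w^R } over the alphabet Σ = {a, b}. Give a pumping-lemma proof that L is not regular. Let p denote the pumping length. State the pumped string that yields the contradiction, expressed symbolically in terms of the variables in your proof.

Assume L is regular; let p be its pumping constant.
Take w = a^p b a^p, a palindrome of length 2p+1 ≥ p.
The pumping lemma gives a decomposition w = xyz where |xy| ≤ p and y is nonempty.
Because |xy| ≤ p and w begins with p copies of a, we have y = a^k with 1 ≤ k ≤ p.
Pump with i = 2: xy^2z = a^{p+k} b a^p. Its reverse is a^p b a^{p+k}, which differs from xy^2z since k ≥ 1. So xy^2z is not a palindrome and xy^2z ∉ L.
This is a contradiction; hence L is not regular.

a^{p+k} b a^p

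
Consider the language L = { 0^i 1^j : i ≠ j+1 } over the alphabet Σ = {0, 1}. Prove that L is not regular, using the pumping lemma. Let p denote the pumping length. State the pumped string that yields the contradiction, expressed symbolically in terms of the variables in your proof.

Toward a contradiction, assume L is regular with pumping length p.
Choose w = 0^p 1^{p+p!-1}. Since p ≠ (p+p!-1)+1 = p+p!, w ∈ L; and |w| ≥ p.
The pumping lemma gives a decomposition w = xyz where |xy| ≤ p and |y| > 0.
Because |xy| ≤ p and w begins with p copies of 0, we have y = 0^k with 1 ≤ k ≤ p.
Since 1 ≤ k ≤ p, k divides p!; set t = 1 + p!/k. Then xy^t z has p + (p!/k)·k = p + p! copies of 0. Now the 0-count is p+p! and (1-count)+1 = (p+p!-1)+1 = p+p!, so i ≠ j+1 fails. So xy^t z = 0^{p+p!} 1^{p+p!-1} ∉ L.
This is a contradiction; hence L is not regular.

0^{p+p!} 1^{p+p!-1}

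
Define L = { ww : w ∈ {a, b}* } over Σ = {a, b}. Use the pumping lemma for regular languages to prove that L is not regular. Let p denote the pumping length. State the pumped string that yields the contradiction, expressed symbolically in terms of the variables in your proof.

a^{p+k} b^p a^p b^p

Assume L is regular; let p be its pumping constant.
Take w = a^p b^p a^p b^p = uu where u = a^pb^p; then w ∈ L and |w| = 4p ≥ p.
The pumping lemma gives a decomposition w = xyz where |xy| ≤ p and |y| > 0.
Because |xy| ≤ p and w begins with p copies of a, we have y = a^k with 1 ≤ k ≤ p.
Pump with i = 2: xy^2z = a^{p+k} b^p a^p b^p, of length 4p+k. Suppose this equals vv. The string starts with a and ends with b, so v does too; thus the boundary between the two copies of v is a b→a transition. There is exactly one such transition, at position 2p+k, so |v| = 2p+k and |vv| = 4p+2k ≠ 4p+k since k ≥ 1. So xy^2z ∉ L.
Contradiction. Therefore L is not regular.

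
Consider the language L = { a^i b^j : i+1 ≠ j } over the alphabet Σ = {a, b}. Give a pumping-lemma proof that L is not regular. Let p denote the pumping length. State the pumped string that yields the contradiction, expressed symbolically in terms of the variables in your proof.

a^{p+p!} b^{p+p!+1}

Assume L is regular; let p be its pumping constant.
Choose w = a^p b^{p+p!+1}. Since p ≠ (p+p!+1)-1 = p+p!, w ∈ L; and |w| ≥ p.
Write w = xyz as guaranteed by the lemma, with |xy| ≤ p and |y| ≥ 1.
The first p characters of w are a's, so xy (and hence y) consists only of a's. Write y = a^k, 1 ≤ k ≤ p.
Since 1 ≤ k ≤ p, k divides p!; set t = 1 + p!/k. Then xy^t z has p + (p!/k)·k = p + p! copies of a. Now the a-count is p+p! and (b-count)-1 = (p+p!+1)-1 = p+p!, so i+1 ≠ j fails. So xy^t z = a^{p+p!} b^{p+p!+1} ∉ L.
This is a contradiction; hence L is not regular.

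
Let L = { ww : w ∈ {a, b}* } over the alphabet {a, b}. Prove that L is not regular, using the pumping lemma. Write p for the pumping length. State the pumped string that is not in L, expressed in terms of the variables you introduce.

Suppose for contradiction that L is regular, and let p be the pumping length.
Take w = a^p b^p a^p b^p = uu where u = a^pb^p; then w ∈ L and |w| = 4p ≥ p.
Write w = xyz as guaranteed by the lemma, with |xy| ≤ p and |y| ≥ 1.
Since the first p symbols of w are all a's and |xy| ≤ p, y lies entirely in the leading a-block: y = a^k for some k with 1 ≤ k ≤ p.
Pump with i = 2: xy^2z = a^{p+k} b^p a^p b^p, of length 4p+k. Suppose this equals vv. The string starts with a and ends with b, so v does too; thus the boundary between the two copies of v is a b→a transition. There is exactly one such transition, at position 2p+k, so |v| = 2p+k and |vv| = 4p+2k ≠ 4p+k since k ≥ 1. So xy^2z ∉ L.
This is a contradiction; hence L is not regular.

a^{p+k} b^p a^p b^p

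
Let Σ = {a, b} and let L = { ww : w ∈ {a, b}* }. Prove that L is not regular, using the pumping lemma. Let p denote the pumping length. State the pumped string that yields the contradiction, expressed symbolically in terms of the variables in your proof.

a^{p+k} b^p a^p b^p

Assume L is regular; let p be its pumping constant.
Take w = a^p b^p a^p b^p = uu where u = a^pb^p; then w ∈ L and |w| = 4p ≥ p.
By the pumping lemma, w = xyz with |xy| ≤ p and |y| > 0.
Because |xy| ≤ p and w begins with p copies of a, we have y = a^k with 1 ≤ k ≤ p.
Pump with i = 2: xy^2z = a^{p+k} b^p a^p b^p, of length 4p+k. Suppose this equals vv. The string starts with a and ends with b, so v does too; thus the boundary between the two copies of v is a b→a transition. There is exactly one such transition, at position 2p+k, so |v| = 2p+k and |vv| = 4p+2k ≠ 4p+k since k ≥ 1. So xy^2z ∉ L.
This contradicts the pumping lemma, so L is not regular.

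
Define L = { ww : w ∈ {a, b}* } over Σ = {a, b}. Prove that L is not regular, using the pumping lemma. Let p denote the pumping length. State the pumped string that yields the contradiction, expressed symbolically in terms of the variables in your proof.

a^{p+k} b^p a^p b^p

Assume L is regular; let p be its pumping constant.
Take w = a^p b^p a^p b^p = uu where u = a^pb^p; then w ∈ L and |w| = 4p ≥ p.
Write w = xyz as guaranteed by the lemma, with |xy| ≤ p and |y| > 0.
The first p characters of w are a's, so xy (and hence y) consists only of a's. Write y = a^k, 1 ≤ k ≤ p.
Pump with i = 2: xy^2z = a^{p+k} b^p a^p b^p, of length 4p+k. Suppose this equals vv. The string starts with a and ends with b, so v does too; thus the boundary between the two copies of v is a b→a transition. There is exactly one such transition, at position 2p+k, so |v| = 2p+k and |vv| = 4p+2k ≠ 4p+k since k ≥ 1. So xy^2z ∉ L.
This contradicts the pumping lemma, so L is not regular.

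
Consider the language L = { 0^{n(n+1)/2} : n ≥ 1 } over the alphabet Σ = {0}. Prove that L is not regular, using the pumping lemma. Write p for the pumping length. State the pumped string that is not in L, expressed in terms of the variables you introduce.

0^{p(p+1)/2+k}

Suppose for contradiction that L is regular, and let p be the pumping length.
Take w = 0^{p(p+1)/2} ∈ L with |w| = p(p+1)/2 ≥ p.
The pumping lemma gives a decomposition w = xyz where |xy| ≤ p and |y| > 0.
Then y = 0^k for some k with 1 ≤ k ≤ p.
Pump with i = 2: xy^2z = 0^{p(p+1)/2+k}. Since 1 ≤ k ≤ p, p(p+1)/2 < p(p+1)/2+k ≤ p(p+1)/2+p < (p+1)(p+2)/2, so p(p+1)/2+k is strictly between consecutive triangular numbers. So xy^2z ∉ L.
This is a contradiction; hence L is not regular.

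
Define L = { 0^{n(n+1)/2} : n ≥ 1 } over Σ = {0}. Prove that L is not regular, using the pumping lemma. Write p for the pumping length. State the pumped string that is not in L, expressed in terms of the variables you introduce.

Assume L is regular. Let p be the pumping length given by the pumping lemma.
Take w = 0^{p(p+1)/2} ∈ L with |w| = p(p+1)/2 ≥ p.
The pumping lemma gives a decomposition w = xyz where |xy| ≤ p and |y| > 0.
Then y = 0^k for some k with 1 ≤ k ≤ p.
Pump with i = 2: xy^2z = 0^{p(p+1)/2+k}. Since 1 ≤ k ≤ p, p(p+1)/2 < p(p+1)/2+k ≤ p(p+1)/2+p < (p+1)(p+2)/2, so p(p+1)/2+k is strictly between consecutive triangular numbers. So xy^2z ∉ L.
Contradiction. Therefore L is not regular.

0^{p(p+1)/2+k}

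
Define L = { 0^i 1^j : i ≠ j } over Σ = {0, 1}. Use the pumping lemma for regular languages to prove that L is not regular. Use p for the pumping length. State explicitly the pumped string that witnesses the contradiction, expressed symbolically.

0^{p+p!} 1^{p+p!}

Assume L is regular. Let p be the pumping length given by the pumping lemma.
Choose w = 0^p 1^{p+p!}. Since p ≠ p+p!, w ∈ L; and |w| ≥ p.
The pumping lemma gives a decomposition w = xyz where |xy| ≤ p and y is nonempty.
Since the first p symbols of w are all 0's and |xy| ≤ p, y lies entirely in the leading 0-block: y = 0^k for some k with 1 ≤ k ≤ p.
Since 1 ≤ k ≤ p, k divides p!; set t = 1 + p!/k. Then xy^t z has p + (p!/k)·k = p + p! copies of 0. Now the 0-count equals the 1-count, so i ≠ j fails. So xy^t z = 0^{p+p!} 1^{p+p!} ∉ L.
This contradicts the pumping lemma, so L is not regular.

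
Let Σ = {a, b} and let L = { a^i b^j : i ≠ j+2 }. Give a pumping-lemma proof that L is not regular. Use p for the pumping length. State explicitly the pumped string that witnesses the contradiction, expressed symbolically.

a^{p+p!} b^{p+p!-2}

Assume L is regular; let p be its pumping constant.
Choose w = a^p b^{p+p!-2}. Since p ≠ (p+p!-2)+2 = p+p!, w ∈ L; and |w| ≥ p.
By the pumping lemma, w = xyz with |xy| ≤ p and y is nonempty.
Since the first p symbols of w are all a's and |xy| ≤ p, y lies entirely in the leading a-block: y = a^k for some k with 1 ≤ k ≤ p.
Since 1 ≤ k ≤ p, k divides p!; set t = 1 + p!/k. Then xy^t z has p + (p!/k)·k = p + p! copies of a. Now the a-count is p+p! and (b-count)+2 = (p+p!-2)+2 = p+p!, so i ≠ j+2 fails. So xy^t z = a^{p+p!} b^{p+p!-2} ∉ L.
This contradicts the pumping lemma, so L is not regular.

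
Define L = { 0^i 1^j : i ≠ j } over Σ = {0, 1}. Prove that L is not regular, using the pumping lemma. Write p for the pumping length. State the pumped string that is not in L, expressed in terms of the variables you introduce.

Suppose for contradiction that L is regular, and let p be the pumping length.
Choose w = 0^p 1^{p+p!}. Since p ≠ p+p!, w ∈ L; and |w| ≥ p.
Write w = xyz as guaranteed by the lemma, with |xy| ≤ p and y is nonempty.
Because |xy| ≤ p and w begins with p copies of 0, we have y = 0^k with 1 ≤ k ≤ p.
Since 1 ≤ k ≤ p, k divides p!; set t = 1 + p!/k. Then xy^t z has p + (p!/k)·k = p + p! copies of 0. Now the 0-count equals the 1-count, so i ≠ j fails. So xy^t z = 0^{p+p!} 1^{p+p!} ∉ L.
This is a contradiction; hence L is not regular.

0^{p+p!} 1^{p+p!}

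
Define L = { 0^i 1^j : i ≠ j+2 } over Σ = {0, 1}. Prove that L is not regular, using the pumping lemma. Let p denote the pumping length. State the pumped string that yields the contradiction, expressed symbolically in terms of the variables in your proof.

Toward a contradiction, assume L is regular with pumping length p.
Choose w = 0^p 1^{p+p!-2}. Since p ≠ (p+p!-2)+2 = p+p!, w ∈ L; and |w| ≥ p.
By the pumping lemma, w = xyz with |xy| ≤ p and y is nonempty.
Since the first p symbols of w are all 0's and |xy| ≤ p, y lies entirely in the leading 0-block: y = 0^k for some k with 1 ≤ k ≤ p.
Since 1 ≤ k ≤ p, k divides p!; set t = 1 + p!/k. Then xy^t z has p + (p!/k)·k = p + p! copies of 0. Now the 0-count is p+p! and (1-count)+2 = (p+p!-2)+2 = p+p!, so i ≠ j+2 fails. So xy^t z = 0^{p+p!} 1^{p+p!-2} ∉ L.
This contradicts the pumping lemma, so L is not regular.

0^{p+p!} 1^{p+p!-2}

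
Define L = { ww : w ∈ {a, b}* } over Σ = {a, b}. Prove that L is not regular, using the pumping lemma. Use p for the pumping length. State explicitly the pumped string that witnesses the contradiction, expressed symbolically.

a^{p+k} b^p a^p b^p

Assume L is regular; let p be its pumping constant.
Take w = a^p b^p a^p b^p = uu where u = a^pb^p; then w ∈ L and |w| = 4p ≥ p.
Write w = xyz as guaranteed by the lemma, with |xy| ≤ p and |y| ≥ 1.
Because |xy| ≤ p and w begins with p copies of a, we have y = a^k with 1 ≤ k ≤ p.
Pump with i = 2: xy^2z = a^{p+k} b^p a^p b^p, of length 4p+k. Suppose this equals vv. The string starts with a and ends with b, so v does too; thus the boundary between the two copies of v is a b→a transition. There is exactly one such transition, at position 2p+k, so |v| = 2p+k and |vv| = 4p+2k ≠ 4p+k since k ≥ 1. So xy^2z ∉ L.
Contradiction. Therefore L is not regular.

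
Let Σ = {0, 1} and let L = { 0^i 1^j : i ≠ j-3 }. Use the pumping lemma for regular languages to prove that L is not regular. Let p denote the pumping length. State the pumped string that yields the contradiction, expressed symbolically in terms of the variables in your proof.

Assume L is regular; let p be its pumping constant.
Choose w = 0^p 1^{p+p!+3}. Since p ≠ (p+p!+3)-3 = p+p!, w ∈ L; and |w| ≥ p.
Write w = xyz as guaranteed by the lemma, with |xy| ≤ p and y is nonempty.
Because |xy| ≤ p and w begins with p copies of 0, we have y = 0^k with 1 ≤ k ≤ p.
Since 1 ≤ k ≤ p, k divides p!; set t = 1 + p!/k. Then xy^t z has p + (p!/k)·k = p + p! copies of 0. Now the 0-count is p+p! and (1-count)-3 = (p+p!+3)-3 = p+p!, so i ≠ j-3 fails. So xy^t z = 0^{p+p!} 1^{p+p!+3} ∉ L.
This contradicts the pumping lemma, so L is not regular.

0^{p+p!} 1^{p+p!+3}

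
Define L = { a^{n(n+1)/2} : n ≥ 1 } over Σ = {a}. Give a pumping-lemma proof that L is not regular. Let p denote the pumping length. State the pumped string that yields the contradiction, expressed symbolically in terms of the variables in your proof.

Suppose for contradiction that L is regular, and let p be the pumping length.
Take w = a^{p(p+1)/2} ∈ L with |w| = p(p+1)/2 ≥ p.
By the pumping lemma, w = xyz with |xy| ≤ p and |y| > 0.
Then y = a^k for some k with 1 ≤ k ≤ p.
Pump with i = 2: xy^2z = a^{p(p+1)/2+k}. Since 1 ≤ k ≤ p, p(p+1)/2 < p(p+1)/2+k ≤ p(p+1)/2+p < (p+1)(p+2)/2, so p(p+1)/2+k is strictly between consecutive triangular numbers. So xy^2z ∉ L.
Contradiction. Therefore L is not regular.

a^{p(p+1)/2+k}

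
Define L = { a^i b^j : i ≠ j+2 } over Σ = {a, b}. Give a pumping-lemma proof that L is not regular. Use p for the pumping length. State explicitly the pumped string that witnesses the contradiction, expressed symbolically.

Assume L is regular; let p be its pumping constant.
Choose w = a^p b^{p+p!-2}. Since p ≠ (p+p!-2)+2 = p+p!, w ∈ L; and |w| ≥ p.
Write w = xyz as guaranteed by the lemma, with |xy| ≤ p and |y| > 0.
Since the first p symbols of w are all a's and |xy| ≤ p, y lies entirely in the leading a-block: y = a^k for some k with 1 ≤ k ≤ p.
Since 1 ≤ k ≤ p, k divides p!; set t = 1 + p!/k. Then xy^t z has p + (p!/k)·k = p + p! copies of a. Now the a-count is p+p! and (b-count)+2 = (p+p!-2)+2 = p+p!, so i ≠ j+2 fails. So xy^t z = a^{p+p!} b^{p+p!-2} ∉ L.
This is a contradiction; hence L is not regular.

a^{p+p!} b^{p+p!-2}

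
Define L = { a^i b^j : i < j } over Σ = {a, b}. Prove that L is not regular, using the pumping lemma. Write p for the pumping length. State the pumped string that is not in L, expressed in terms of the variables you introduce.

Toward a contradiction, assume L is regular with pumping length p.
Choose w = a^p b^{p+1} ∈ L, with |w| = 2p+1 ≥ p.
Write w = xyz as guaranteed by the lemma, with |xy| ≤ p and y is nonempty.
Since the first p symbols of w are all a's and |xy| ≤ p, y lies entirely in the leading a-block: y = a^k for some k with 1 ≤ k ≤ p.
Consider xy^2z = a^{p+k} b^{p+1}. Since k ≥ 1, the a-count p+k is at least p+1, so i < j fails; thus xy^2z ∉ L.
This contradicts the pumping lemma, so L is not regular.

a^{p+k} b^{p+1}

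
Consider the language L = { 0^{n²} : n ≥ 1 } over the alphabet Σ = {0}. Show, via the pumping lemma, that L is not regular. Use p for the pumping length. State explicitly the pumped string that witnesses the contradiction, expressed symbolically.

0^{p²+k}

Assume L is regular; let p be its pumping constant.
Take w = 0^{p²} ∈ L with |w| = p² ≥ p.
The pumping lemma gives a decomposition w = xyz where |xy| ≤ p and |y| ≥ 1.
Then y = 0^k for some k with 1 ≤ k ≤ p.
Pump with i = 2: xy^2z = 0^{p²+k}. Since 1 ≤ k ≤ p, p² < p²+k ≤ p²+p < (p+1)², so p²+k lies strictly between consecutive squares and is not a perfect square. So xy^2z ∉ L.
This contradicts the pumping lemma, so L is not regular.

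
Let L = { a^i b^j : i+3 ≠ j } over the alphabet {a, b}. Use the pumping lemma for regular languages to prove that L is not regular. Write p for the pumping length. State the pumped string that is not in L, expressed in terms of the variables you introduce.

a^{p+p!} b^{p+p!+3}

Assume L is regular; let p be its pumping constant.
Choose w = a^p b^{p+p!+3}. Since p ≠ (p+p!+3)-3 = p+p!, w ∈ L; and |w| ≥ p.
Write w = xyz as guaranteed by the lemma, with |xy| ≤ p and |y| ≥ 1.
Since the first p symbols of w are all a's and |xy| ≤ p, y lies entirely in the leading a-block: y = a^k for some k with 1 ≤ k ≤ p.
Since 1 ≤ k ≤ p, k divides p!; set t = 1 + p!/k. Then xy^t z has p + (p!/k)·k = p + p! copies of a. Now the a-count is p+p! and (b-count)-3 = (p+p!+3)-3 = p+p!, so i+3 ≠ j fails. So xy^t z = a^{p+p!} b^{p+p!+3} ∉ L.
Contradiction. Therefore L is not regular.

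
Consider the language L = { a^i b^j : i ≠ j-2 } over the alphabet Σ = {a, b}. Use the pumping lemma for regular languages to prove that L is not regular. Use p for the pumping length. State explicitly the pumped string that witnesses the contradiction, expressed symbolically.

a^{p+p!} b^{p+p!+2}

Assume L is regular. Let p be the pumping length given by the pumping lemma.
Choose w = a^p b^{p+p!+2}. Since p ≠ (p+p!+2)-2 = p+p!, w ∈ L; and |w| ≥ p.
Write w = xyz as guaranteed by the lemma, with |xy| ≤ p and |y| ≥ 1.
Because |xy| ≤ p and w begins with p copies of a, we have y = a^k with 1 ≤ k ≤ p.
Since 1 ≤ k ≤ p, k divides p!; set t = 1 + p!/k. Then xy^t z has p + (p!/k)·k = p + p! copies of a. Now the a-count is p+p! and (b-count)-2 = (p+p!+2)-2 = p+p!, so i ≠ j-2 fails. So xy^t z = a^{p+p!} b^{p+p!+2} ∉ L.
Contradiction. Therefore L is not regular.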